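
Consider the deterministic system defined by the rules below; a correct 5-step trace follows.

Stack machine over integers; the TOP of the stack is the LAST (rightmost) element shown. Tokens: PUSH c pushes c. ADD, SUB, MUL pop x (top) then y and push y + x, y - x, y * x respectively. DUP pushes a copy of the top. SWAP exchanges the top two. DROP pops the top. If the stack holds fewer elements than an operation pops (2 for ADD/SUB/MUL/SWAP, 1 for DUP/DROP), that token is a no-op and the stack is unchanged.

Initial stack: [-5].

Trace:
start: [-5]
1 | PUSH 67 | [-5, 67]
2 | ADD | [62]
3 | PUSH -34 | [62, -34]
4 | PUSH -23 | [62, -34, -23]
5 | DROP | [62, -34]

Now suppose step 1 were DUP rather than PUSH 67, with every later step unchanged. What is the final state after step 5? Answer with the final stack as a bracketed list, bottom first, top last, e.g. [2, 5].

[-10, -34]

(re-executing from step 1 with the substitution; state before step 1: [-5])
1 | DUP | [-5, -5]
2 | ADD | [-10]
3 | PUSH -34 | [-10, -34]
4 | PUSH -23 | [-10, -34, -23]
5 | DROP | [-10, -34]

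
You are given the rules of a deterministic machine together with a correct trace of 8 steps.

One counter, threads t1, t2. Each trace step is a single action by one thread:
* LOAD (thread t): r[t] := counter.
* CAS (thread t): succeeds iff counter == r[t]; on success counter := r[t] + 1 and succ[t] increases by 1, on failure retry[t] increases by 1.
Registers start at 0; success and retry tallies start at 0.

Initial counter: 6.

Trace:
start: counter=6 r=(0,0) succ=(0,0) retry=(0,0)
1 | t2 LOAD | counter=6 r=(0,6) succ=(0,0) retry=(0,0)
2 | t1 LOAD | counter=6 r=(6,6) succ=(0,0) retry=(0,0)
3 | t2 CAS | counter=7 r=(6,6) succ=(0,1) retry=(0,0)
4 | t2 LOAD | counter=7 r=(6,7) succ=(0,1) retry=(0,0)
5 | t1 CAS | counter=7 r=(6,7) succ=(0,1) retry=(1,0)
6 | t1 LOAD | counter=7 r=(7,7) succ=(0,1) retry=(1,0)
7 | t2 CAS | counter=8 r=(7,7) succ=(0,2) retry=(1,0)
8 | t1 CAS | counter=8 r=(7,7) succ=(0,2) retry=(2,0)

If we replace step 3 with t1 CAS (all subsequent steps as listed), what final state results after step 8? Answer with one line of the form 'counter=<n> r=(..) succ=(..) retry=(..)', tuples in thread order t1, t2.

counter=8 r=(7,7) succ=(1,1) retry=(2,0)

(re-executing from step 3 with the substitution; state before step 3: counter=6 r=(6,6) succ=(0,0) retry=(0,0))
3 | t1 CAS | counter=7 r=(6,6) succ=(1,0) retry=(0,0)
4 | t2 LOAD | counter=7 r=(6,7) succ=(1,0) retry=(0,0)
5 | t1 CAS | counter=7 r=(6,7) succ=(1,0) retry=(1,0)
6 | t1 LOAD | counter=7 r=(7,7) succ=(1,0) retry=(1,0)
7 | t2 CAS | counter=8 r=(7,7) succ=(1,1) retry=(1,0)
8 | t1 CAS | counter=8 r=(7,7) succ=(1,1) retry=(2,0)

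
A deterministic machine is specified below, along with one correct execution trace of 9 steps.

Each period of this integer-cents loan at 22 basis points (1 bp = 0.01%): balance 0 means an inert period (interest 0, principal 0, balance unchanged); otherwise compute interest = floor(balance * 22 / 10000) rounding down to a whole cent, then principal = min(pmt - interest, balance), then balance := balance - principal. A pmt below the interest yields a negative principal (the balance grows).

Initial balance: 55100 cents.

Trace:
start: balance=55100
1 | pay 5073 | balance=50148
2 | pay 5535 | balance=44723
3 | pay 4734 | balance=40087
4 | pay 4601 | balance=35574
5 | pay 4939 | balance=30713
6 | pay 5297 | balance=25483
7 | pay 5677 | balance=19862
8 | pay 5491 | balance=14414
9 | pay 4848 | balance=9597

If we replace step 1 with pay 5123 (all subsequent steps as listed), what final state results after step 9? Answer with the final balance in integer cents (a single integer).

9546

(re-executing from step 1 with the substitution; state before step 1: balance=55100)
1 | pay 5123 | balance=50098
2 | pay 5535 | balance=44673
3 | pay 4734 | balance=40037
4 | pay 4601 | balance=35524
5 | pay 4939 | balance=30663
6 | pay 5297 | balance=25433
7 | pay 5677 | balance=19811
8 | pay 5491 | balance=14363
9 | pay 4848 | balance=9546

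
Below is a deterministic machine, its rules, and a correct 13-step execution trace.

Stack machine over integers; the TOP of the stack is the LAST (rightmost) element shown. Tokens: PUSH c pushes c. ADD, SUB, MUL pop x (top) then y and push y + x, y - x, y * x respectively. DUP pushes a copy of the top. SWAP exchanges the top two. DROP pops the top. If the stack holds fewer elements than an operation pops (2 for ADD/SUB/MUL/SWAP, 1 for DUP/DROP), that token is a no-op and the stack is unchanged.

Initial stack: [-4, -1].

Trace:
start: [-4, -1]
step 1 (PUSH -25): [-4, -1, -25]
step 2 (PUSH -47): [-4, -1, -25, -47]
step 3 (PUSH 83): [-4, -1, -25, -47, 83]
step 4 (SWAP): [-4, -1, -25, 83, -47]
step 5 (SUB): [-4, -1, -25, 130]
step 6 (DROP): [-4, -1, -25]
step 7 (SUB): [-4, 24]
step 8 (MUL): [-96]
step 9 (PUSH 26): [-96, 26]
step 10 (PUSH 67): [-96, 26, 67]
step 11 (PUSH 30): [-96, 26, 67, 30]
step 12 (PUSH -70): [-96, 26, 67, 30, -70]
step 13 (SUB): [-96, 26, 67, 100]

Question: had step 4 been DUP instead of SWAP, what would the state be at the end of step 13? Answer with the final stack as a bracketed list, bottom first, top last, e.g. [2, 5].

(re-executing from step 4 with the substitution; state before step 4: [-4, -1, -25, -47, 83])
step 4 (DUP): [-4, -1, -25, -47, 83, 83]
step 5 (SUB): [-4, -1, -25, -47, 0]
step 6 (DROP): [-4, -1, -25, -47]
step 7 (SUB): [-4, -1, 22]
step 8 (MUL): [-4, -22]
step 9 (PUSH 26): [-4, -22, 26]
step 10 (PUSH 67): [-4, -22, 26, 67]
step 11 (PUSH 30): [-4, -22, 26, 67, 30]
step 12 (PUSH -70): [-4, -22, 26, 67, 30, -70]
step 13 (SUB): [-4, -22, 26, 67, 100]

[-4, -22, 26, 67, 100]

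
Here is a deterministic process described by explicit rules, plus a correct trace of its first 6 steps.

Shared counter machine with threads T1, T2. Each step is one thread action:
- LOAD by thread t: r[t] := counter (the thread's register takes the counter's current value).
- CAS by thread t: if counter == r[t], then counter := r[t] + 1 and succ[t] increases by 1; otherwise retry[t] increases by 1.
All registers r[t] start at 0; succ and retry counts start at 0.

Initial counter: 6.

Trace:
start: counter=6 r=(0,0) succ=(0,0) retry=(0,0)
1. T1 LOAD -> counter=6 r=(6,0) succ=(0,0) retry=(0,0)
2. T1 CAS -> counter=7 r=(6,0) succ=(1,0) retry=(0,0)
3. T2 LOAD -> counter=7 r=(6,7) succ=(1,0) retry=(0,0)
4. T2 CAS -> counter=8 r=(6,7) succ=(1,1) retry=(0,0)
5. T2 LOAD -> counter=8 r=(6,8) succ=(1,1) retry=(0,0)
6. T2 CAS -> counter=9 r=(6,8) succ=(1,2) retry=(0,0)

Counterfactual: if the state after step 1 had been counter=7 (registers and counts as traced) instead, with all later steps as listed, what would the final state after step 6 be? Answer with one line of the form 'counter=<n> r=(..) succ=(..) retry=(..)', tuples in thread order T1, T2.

counter=9 r=(6,8) succ=(0,2) retry=(1,0)

state after step 1 := counter=7 r=(6,0) succ=(0,0) retry=(0,0)
2. T1 CAS -> counter=7 r=(6,0) succ=(0,0) retry=(1,0)
3. T2 LOAD -> counter=7 r=(6,7) succ=(0,0) retry=(1,0)
4. T2 CAS -> counter=8 r=(6,7) succ=(0,1) retry=(1,0)
5. T2 LOAD -> counter=8 r=(6,8) succ=(0,1) retry=(1,0)
6. T2 CAS -> counter=9 r=(6,8) succ=(0,2) retry=(1,0)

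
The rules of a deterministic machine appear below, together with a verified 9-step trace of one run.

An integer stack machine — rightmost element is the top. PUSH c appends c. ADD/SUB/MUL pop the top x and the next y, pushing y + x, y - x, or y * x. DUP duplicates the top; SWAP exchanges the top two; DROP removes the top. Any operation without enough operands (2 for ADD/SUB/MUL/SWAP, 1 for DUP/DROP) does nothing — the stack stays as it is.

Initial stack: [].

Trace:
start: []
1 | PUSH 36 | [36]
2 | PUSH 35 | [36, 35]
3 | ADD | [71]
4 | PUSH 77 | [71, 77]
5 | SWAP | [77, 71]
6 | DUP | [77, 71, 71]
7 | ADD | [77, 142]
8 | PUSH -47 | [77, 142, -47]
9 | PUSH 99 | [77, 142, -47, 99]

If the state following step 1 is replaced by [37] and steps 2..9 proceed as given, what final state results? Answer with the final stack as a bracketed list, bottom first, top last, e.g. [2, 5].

state after step 1 := [37]
2 | PUSH 35 | [37, 35]
3 | ADD | [72]
4 | PUSH 77 | [72, 77]
5 | SWAP | [77, 72]
6 | DUP | [77, 72, 72]
7 | ADD | [77, 144]
8 | PUSH -47 | [77, 144, -47]
9 | PUSH 99 | [77, 144, -47, 99]

[77, 144, -47, 99]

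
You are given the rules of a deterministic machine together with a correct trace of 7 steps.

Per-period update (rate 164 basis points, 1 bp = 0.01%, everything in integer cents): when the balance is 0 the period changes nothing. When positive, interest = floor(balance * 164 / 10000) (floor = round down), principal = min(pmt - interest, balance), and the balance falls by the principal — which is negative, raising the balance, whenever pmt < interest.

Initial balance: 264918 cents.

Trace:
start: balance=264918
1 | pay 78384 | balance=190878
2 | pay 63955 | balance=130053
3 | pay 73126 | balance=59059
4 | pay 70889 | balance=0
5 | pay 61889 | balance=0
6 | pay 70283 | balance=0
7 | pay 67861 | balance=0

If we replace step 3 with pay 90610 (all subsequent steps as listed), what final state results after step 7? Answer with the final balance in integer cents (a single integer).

0

(re-executing from step 3 with the substitution; state before step 3: balance=130053)
3 | pay 90610 | balance=41575
4 | pay 70889 | balance=0
5 | pay 61889 | balance=0
6 | pay 70283 | balance=0
7 | pay 67861 | balance=0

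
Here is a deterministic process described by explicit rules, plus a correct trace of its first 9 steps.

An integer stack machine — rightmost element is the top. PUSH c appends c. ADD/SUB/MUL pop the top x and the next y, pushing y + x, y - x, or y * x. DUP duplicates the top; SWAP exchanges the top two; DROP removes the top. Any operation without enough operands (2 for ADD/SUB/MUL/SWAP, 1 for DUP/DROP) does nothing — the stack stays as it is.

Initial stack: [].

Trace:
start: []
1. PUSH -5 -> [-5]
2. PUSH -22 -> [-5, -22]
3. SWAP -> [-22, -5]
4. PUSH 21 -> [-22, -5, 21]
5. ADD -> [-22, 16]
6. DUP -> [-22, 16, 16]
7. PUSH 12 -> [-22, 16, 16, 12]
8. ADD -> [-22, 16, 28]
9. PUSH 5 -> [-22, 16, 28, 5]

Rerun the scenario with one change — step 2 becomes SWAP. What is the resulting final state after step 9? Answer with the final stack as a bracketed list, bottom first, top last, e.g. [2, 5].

[16, 28, 5]

(re-executing from step 2 with the substitution; state before step 2: [-5])
2. SWAP -> [-5]
3. SWAP -> [-5]
4. PUSH 21 -> [-5, 21]
5. ADD -> [16]
6. DUP -> [16, 16]
7. PUSH 12 -> [16, 16, 12]
8. ADD -> [16, 28]
9. PUSH 5 -> [16, 28, 5]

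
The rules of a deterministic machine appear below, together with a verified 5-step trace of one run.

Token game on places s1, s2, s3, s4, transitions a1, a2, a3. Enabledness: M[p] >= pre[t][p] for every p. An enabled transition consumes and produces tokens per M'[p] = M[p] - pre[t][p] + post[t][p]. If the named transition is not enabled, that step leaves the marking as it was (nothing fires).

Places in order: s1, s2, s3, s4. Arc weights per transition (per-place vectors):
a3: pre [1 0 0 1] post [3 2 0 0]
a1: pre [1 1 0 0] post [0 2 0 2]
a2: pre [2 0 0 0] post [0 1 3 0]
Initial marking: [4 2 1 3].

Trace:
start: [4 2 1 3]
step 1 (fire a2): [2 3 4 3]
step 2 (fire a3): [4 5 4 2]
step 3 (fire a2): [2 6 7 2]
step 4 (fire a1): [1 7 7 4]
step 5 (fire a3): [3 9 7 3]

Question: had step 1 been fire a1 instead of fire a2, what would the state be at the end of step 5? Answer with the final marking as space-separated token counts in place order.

4 9 4 5

(re-executing from step 1 with the substitution; state before step 1: [4 2 1 3])
step 1 (fire a1): [3 3 1 5]
step 2 (fire a3): [5 5 1 4]
step 3 (fire a2): [3 6 4 4]
step 4 (fire a1): [2 7 4 6]
step 5 (fire a3): [4 9 4 5]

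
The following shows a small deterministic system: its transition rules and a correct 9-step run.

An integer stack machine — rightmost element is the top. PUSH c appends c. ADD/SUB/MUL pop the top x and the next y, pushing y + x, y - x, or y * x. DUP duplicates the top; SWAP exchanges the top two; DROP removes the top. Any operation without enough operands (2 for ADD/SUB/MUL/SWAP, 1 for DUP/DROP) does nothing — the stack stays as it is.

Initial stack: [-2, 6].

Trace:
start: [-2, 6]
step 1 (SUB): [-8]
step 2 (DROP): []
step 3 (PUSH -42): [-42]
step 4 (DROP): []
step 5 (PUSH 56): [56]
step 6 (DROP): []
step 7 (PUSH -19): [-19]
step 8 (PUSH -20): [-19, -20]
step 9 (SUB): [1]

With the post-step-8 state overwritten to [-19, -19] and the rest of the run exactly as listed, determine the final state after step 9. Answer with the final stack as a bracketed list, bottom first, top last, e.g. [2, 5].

state after step 8 := [-19, -19]
step 9 (SUB): [0]

[0]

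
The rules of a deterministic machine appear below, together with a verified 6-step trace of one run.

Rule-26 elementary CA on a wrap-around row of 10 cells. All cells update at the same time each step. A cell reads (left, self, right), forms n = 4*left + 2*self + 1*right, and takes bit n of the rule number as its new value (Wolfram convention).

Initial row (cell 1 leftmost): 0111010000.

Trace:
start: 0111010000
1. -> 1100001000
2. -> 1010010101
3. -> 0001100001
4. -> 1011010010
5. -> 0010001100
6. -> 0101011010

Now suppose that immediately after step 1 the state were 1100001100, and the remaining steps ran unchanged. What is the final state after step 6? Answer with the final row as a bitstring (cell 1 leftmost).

state after step 1 := 1100001100
2. -> 1010011011
3. -> 0001110010
4. -> 0011001101
5. -> 1110111000
6. -> 1000100101

1000100101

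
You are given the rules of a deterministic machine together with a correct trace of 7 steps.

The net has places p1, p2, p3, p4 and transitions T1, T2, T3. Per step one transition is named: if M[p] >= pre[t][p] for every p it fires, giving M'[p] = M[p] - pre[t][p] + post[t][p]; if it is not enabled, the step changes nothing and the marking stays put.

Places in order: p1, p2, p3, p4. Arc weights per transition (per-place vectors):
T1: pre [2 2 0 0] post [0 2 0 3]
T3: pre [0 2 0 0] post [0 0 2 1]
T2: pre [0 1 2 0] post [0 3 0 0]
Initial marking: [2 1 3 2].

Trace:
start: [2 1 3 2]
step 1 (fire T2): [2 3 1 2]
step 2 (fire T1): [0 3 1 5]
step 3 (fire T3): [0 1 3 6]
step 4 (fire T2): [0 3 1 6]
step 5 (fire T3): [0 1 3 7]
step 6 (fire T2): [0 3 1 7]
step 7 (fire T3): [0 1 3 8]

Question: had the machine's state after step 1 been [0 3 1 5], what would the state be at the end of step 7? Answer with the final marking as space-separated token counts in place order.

state after step 1 := [0 3 1 5]
step 2 (fire T1): [0 3 1 5]
step 3 (fire T3): [0 1 3 6]
step 4 (fire T2): [0 3 1 6]
step 5 (fire T3): [0 1 3 7]
step 6 (fire T2): [0 3 1 7]
step 7 (fire T3): [0 1 3 8]

0 1 3 8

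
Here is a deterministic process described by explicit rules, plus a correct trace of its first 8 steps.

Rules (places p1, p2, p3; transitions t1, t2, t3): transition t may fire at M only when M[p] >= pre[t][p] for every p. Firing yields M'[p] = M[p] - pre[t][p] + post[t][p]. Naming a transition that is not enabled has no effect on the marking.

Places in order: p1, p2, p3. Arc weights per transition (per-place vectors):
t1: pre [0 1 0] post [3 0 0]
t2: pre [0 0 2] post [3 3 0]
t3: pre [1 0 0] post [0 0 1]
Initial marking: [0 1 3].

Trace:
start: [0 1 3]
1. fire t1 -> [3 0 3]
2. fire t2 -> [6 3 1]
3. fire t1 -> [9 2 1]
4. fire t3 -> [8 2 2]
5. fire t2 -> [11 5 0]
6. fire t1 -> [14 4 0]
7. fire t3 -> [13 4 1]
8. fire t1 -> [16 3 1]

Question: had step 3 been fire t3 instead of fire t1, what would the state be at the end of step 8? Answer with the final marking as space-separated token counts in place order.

(re-executing from step 3 with the substitution; state before step 3: [6 3 1])
3. fire t3 -> [5 3 2]
4. fire t3 -> [4 3 3]
5. fire t2 -> [7 6 1]
6. fire t1 -> [10 5 1]
7. fire t3 -> [9 5 2]
8. fire t1 -> [12 4 2]

12 4 2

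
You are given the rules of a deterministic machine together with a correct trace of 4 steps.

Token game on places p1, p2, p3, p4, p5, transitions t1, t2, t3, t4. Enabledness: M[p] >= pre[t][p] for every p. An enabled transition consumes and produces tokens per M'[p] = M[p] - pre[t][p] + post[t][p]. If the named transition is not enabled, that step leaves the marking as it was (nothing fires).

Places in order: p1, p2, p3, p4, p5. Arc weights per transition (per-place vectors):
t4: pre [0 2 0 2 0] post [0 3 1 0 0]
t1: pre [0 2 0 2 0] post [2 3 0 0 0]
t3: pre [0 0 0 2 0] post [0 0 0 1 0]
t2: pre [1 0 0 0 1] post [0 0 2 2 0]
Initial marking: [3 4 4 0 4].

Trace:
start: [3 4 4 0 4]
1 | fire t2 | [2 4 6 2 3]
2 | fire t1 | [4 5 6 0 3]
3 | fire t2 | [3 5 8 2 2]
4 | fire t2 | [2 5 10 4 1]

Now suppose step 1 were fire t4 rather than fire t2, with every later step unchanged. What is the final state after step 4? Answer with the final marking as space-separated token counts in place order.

1 4 8 4 2

(re-executing from step 1 with the substitution; state before step 1: [3 4 4 0 4])
1 | fire t4 | [3 4 4 0 4]
2 | fire t1 | [3 4 4 0 4]
3 | fire t2 | [2 4 6 2 3]
4 | fire t2 | [1 4 8 4 2]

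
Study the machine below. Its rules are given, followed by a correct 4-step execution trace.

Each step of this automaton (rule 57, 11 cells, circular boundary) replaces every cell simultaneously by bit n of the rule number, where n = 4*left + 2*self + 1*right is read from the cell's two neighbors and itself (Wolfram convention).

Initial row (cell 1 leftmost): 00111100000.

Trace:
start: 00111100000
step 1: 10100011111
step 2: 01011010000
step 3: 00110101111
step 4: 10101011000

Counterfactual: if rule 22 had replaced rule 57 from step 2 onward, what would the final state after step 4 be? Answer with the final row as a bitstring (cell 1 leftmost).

11101001000

(re-executing steps 2..4 under rule 22; state before step 2: 10100011111)
step 2: 00110100000
step 3: 01000110000
step 4: 11101001000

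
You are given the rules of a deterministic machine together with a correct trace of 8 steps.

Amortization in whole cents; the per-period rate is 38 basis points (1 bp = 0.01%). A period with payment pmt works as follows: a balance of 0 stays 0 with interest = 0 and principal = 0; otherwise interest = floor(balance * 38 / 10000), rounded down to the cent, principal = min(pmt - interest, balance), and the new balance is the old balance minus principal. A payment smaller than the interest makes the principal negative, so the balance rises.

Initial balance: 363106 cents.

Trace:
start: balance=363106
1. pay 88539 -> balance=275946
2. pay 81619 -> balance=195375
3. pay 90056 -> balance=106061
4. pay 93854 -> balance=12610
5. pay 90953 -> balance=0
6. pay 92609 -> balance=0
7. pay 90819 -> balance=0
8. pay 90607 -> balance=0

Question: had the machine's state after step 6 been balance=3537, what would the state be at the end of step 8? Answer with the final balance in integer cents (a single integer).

state after step 6 := balance=3537
7. pay 90819 -> balance=0
8. pay 90607 -> balance=0

0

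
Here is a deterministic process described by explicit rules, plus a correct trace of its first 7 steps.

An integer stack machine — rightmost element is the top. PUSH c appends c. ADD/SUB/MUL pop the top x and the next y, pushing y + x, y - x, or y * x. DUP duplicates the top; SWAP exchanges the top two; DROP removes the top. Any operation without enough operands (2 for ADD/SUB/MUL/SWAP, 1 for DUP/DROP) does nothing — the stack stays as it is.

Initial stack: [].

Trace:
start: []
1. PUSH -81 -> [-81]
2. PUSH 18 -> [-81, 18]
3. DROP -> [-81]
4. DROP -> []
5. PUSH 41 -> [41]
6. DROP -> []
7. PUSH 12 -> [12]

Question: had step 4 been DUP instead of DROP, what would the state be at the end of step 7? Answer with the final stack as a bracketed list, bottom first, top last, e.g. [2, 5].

(re-executing from step 4 with the substitution; state before step 4: [-81])
4. DUP -> [-81, -81]
5. PUSH 41 -> [-81, -81, 41]
6. DROP -> [-81, -81]
7. PUSH 12 -> [-81, -81, 12]

[-81, -81, 12]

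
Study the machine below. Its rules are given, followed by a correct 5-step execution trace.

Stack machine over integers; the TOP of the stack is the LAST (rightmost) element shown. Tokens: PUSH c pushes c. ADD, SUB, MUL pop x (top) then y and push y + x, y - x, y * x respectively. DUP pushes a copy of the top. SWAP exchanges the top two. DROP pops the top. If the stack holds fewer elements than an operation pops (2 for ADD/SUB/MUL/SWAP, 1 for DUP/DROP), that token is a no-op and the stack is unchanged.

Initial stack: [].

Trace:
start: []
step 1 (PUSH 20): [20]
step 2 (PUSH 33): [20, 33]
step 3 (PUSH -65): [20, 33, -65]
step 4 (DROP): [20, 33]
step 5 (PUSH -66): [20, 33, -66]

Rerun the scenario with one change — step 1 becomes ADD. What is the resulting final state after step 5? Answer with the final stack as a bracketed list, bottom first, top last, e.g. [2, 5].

[33, -66]

(re-executing from step 1 with the substitution; state before step 1: [])
step 1 (ADD): []
step 2 (PUSH 33): [33]
step 3 (PUSH -65): [33, -65]
step 4 (DROP): [33]
step 5 (PUSH -66): [33, -66]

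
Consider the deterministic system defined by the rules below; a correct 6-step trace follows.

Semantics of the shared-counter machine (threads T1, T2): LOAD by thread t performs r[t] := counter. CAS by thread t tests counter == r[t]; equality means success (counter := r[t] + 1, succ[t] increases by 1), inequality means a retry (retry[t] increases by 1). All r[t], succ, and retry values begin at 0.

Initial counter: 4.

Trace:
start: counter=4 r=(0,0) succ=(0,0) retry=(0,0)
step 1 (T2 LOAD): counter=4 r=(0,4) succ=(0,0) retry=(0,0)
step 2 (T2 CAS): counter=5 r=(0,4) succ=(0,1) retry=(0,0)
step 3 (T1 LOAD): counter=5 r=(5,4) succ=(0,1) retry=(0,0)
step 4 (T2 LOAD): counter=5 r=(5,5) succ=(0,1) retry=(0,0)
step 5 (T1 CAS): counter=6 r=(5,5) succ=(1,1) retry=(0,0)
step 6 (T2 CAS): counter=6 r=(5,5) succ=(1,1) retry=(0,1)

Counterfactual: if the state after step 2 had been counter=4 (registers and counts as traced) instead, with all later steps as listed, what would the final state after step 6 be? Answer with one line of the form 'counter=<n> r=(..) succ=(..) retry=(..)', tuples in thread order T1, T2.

counter=5 r=(4,4) succ=(1,1) retry=(0,1)

state after step 2 := counter=4 r=(0,4) succ=(0,1) retry=(0,0)
step 3 (T1 LOAD): counter=4 r=(4,4) succ=(0,1) retry=(0,0)
step 4 (T2 LOAD): counter=4 r=(4,4) succ=(0,1) retry=(0,0)
step 5 (T1 CAS): counter=5 r=(4,4) succ=(1,1) retry=(0,0)
step 6 (T2 CAS): counter=5 r=(4,4) succ=(1,1) retry=(0,1)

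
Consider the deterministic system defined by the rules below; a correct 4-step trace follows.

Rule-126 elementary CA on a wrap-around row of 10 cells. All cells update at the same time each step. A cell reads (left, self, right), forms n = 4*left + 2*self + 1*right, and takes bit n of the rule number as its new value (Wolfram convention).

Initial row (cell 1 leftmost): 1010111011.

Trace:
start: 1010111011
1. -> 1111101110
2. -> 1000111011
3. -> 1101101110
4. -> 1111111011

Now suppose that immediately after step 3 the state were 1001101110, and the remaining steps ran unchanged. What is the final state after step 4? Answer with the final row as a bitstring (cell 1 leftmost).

1111111011

state after step 3 := 1001101110
4. -> 1111111011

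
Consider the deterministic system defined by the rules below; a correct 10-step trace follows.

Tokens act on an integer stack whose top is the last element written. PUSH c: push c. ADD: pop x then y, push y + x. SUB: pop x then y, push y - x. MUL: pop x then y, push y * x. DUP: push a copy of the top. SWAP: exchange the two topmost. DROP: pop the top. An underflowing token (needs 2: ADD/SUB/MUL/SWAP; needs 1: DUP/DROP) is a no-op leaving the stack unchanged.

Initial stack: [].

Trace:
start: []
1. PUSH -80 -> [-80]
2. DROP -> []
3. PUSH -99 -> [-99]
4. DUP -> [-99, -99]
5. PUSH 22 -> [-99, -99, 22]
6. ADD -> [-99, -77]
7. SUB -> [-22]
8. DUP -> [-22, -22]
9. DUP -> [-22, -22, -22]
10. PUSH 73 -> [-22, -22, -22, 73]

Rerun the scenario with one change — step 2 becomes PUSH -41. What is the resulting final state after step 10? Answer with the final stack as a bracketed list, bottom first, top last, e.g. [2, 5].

[-80, -41, -22, -22, -22, 73]

(re-executing from step 2 with the substitution; state before step 2: [-80])
2. PUSH -41 -> [-80, -41]
3. PUSH -99 -> [-80, -41, -99]
4. DUP -> [-80, -41, -99, -99]
5. PUSH 22 -> [-80, -41, -99, -99, 22]
6. ADD -> [-80, -41, -99, -77]
7. SUB -> [-80, -41, -22]
8. DUP -> [-80, -41, -22, -22]
9. DUP -> [-80, -41, -22, -22, -22]
10. PUSH 73 -> [-80, -41, -22, -22, -22, 73]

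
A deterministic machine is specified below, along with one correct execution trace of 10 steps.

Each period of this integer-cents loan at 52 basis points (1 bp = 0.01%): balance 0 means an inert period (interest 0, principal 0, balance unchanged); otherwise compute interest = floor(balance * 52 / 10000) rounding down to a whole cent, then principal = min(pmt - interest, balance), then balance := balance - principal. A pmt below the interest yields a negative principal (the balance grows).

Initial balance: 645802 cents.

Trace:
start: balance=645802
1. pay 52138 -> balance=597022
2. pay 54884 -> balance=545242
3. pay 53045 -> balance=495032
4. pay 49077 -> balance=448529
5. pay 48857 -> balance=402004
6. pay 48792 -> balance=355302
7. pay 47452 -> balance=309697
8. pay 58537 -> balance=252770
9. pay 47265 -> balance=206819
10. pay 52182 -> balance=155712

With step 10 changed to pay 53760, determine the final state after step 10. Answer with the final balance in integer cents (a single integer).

154134

(re-executing from step 10 with the substitution; state before step 10: balance=206819)
10. pay 53760 -> balance=154134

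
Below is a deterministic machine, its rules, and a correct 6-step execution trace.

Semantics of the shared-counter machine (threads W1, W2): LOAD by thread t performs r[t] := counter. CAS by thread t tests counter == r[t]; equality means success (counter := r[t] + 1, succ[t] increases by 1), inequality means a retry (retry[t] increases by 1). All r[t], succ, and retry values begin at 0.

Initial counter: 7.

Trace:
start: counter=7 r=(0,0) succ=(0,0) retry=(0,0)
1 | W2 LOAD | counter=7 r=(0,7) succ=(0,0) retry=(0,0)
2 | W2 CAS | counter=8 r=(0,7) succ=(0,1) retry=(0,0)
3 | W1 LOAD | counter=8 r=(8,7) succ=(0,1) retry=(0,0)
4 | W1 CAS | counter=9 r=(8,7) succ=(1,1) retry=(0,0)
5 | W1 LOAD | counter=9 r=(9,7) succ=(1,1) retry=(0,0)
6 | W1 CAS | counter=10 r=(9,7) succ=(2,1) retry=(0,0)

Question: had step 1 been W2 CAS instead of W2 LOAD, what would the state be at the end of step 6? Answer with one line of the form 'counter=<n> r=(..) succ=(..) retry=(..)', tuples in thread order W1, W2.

(re-executing from step 1 with the substitution; state before step 1: counter=7 r=(0,0) succ=(0,0) retry=(0,0))
1 | W2 CAS | counter=7 r=(0,0) succ=(0,0) retry=(0,1)
2 | W2 CAS | counter=7 r=(0,0) succ=(0,0) retry=(0,2)
3 | W1 LOAD | counter=7 r=(7,0) succ=(0,0) retry=(0,2)
4 | W1 CAS | counter=8 r=(7,0) succ=(1,0) retry=(0,2)
5 | W1 LOAD | counter=8 r=(8,0) succ=(1,0) retry=(0,2)
6 | W1 CAS | counter=9 r=(8,0) succ=(2,0) retry=(0,2)

counter=9 r=(8,0) succ=(2,0) retry=(0,2)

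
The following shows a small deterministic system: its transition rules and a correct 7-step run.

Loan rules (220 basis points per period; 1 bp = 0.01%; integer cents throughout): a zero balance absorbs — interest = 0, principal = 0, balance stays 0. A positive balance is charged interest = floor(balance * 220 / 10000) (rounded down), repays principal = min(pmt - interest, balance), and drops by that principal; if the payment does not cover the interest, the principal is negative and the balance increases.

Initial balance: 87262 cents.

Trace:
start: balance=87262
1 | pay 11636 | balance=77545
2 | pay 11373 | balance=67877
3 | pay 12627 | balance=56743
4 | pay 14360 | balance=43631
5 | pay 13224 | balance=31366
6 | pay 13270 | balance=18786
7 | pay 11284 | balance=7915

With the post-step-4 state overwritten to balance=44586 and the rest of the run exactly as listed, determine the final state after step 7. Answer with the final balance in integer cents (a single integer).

state after step 4 := balance=44586
5 | pay 13224 | balance=32342
6 | pay 13270 | balance=19783
7 | pay 11284 | balance=8934

8934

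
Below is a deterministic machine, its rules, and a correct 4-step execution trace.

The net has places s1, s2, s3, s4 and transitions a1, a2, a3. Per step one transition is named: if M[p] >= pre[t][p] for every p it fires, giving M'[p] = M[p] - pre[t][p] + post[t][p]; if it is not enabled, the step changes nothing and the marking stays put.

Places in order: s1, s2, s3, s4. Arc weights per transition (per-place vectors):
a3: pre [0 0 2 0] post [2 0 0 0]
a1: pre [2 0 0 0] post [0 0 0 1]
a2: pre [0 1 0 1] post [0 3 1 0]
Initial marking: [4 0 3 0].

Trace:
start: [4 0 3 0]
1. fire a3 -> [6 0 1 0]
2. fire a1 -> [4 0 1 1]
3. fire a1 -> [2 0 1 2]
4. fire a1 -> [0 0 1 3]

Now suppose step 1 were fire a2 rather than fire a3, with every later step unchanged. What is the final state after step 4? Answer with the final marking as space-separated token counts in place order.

(re-executing from step 1 with the substitution; state before step 1: [4 0 3 0])
1. fire a2 -> [4 0 3 0]
2. fire a1 -> [2 0 3 1]
3. fire a1 -> [0 0 3 2]
4. fire a1 -> [0 0 3 2]

0 0 3 2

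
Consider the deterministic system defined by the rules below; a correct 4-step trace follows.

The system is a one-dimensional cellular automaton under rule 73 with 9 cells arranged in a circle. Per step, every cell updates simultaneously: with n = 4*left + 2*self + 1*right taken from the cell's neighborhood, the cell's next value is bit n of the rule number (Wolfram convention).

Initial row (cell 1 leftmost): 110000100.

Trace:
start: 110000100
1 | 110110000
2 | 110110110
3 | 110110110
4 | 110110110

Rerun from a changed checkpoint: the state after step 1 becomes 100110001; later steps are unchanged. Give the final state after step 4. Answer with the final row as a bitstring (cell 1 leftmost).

state after step 1 := 100110001
2 | 100110101
3 | 100110001
4 | 100110101

100110101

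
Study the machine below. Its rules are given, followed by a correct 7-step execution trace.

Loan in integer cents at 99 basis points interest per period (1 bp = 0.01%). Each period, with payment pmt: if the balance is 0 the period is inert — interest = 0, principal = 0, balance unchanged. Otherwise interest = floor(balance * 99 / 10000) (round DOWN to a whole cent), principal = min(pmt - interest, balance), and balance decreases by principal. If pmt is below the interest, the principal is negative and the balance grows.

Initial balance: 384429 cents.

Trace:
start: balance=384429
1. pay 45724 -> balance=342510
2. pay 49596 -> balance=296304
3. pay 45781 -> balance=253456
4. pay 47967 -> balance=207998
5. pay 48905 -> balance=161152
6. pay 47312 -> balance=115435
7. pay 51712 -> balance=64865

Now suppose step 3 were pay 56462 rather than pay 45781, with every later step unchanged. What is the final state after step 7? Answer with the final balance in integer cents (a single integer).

53754

(re-executing from step 3 with the substitution; state before step 3: balance=296304)
3. pay 56462 -> balance=242775
4. pay 47967 -> balance=197211
5. pay 48905 -> balance=150258
6. pay 47312 -> balance=104433
7. pay 51712 -> balance=53754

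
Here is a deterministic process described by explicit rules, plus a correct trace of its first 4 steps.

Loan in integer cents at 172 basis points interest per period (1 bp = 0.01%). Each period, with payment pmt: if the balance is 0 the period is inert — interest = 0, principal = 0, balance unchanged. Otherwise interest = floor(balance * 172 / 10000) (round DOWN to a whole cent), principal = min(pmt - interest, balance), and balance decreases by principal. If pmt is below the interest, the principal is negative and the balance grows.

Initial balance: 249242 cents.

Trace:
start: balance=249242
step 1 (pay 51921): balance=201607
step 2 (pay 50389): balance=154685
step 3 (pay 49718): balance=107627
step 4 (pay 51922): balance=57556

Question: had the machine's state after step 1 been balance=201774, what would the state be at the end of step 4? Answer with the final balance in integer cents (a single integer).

57732

state after step 1 := balance=201774
step 2 (pay 50389): balance=154855
step 3 (pay 49718): balance=107800
step 4 (pay 51922): balance=57732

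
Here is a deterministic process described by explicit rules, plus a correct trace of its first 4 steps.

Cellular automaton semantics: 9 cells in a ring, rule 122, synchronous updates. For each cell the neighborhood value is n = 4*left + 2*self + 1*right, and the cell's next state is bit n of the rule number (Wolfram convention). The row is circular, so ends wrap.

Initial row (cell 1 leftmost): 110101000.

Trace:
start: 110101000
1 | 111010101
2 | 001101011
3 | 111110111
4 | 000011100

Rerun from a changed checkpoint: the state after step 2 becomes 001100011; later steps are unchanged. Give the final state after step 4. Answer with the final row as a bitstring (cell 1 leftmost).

000011100

state after step 2 := 001100011
3 | 111110111
4 | 000011100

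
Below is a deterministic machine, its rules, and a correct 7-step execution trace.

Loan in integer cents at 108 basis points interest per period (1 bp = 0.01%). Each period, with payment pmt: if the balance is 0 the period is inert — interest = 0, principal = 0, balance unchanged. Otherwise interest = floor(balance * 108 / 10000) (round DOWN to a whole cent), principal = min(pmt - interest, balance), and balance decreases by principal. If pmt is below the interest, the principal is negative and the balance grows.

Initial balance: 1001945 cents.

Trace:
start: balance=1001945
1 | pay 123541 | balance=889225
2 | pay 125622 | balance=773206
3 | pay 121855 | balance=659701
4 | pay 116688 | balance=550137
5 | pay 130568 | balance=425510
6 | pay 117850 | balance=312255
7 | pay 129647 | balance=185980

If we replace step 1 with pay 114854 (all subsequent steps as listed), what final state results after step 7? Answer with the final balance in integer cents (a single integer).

(re-executing from step 1 with the substitution; state before step 1: balance=1001945)
1 | pay 114854 | balance=897912
2 | pay 125622 | balance=781987
3 | pay 121855 | balance=668577
4 | pay 116688 | balance=559109
5 | pay 130568 | balance=434579
6 | pay 117850 | balance=321422
7 | pay 129647 | balance=195246

195246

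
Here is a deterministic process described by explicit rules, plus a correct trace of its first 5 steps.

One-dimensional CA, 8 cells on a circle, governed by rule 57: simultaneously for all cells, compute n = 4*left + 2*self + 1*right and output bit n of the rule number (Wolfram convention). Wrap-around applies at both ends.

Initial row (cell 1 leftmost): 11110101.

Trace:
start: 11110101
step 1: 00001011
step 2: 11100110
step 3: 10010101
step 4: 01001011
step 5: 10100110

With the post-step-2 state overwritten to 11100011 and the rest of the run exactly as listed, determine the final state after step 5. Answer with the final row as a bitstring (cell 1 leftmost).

00101011

state after step 2 := 11100011
step 3: 00011010
step 4: 11010101
step 5: 00101011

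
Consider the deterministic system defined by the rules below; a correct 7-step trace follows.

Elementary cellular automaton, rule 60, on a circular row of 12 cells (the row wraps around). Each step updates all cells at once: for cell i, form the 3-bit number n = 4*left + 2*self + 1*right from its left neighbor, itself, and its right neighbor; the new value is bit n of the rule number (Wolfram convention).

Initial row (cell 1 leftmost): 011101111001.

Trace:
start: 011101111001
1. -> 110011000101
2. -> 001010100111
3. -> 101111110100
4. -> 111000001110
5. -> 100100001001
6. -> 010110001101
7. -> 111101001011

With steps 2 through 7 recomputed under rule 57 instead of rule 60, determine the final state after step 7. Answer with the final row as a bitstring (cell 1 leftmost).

101010101010

(re-executing steps 2..7 under rule 57; state before step 2: 110011000101)
2. -> 001010110011
3. -> 100101101010
4. -> 010011010101
5. -> 101010101010
6. -> 010101010101
7. -> 101010101010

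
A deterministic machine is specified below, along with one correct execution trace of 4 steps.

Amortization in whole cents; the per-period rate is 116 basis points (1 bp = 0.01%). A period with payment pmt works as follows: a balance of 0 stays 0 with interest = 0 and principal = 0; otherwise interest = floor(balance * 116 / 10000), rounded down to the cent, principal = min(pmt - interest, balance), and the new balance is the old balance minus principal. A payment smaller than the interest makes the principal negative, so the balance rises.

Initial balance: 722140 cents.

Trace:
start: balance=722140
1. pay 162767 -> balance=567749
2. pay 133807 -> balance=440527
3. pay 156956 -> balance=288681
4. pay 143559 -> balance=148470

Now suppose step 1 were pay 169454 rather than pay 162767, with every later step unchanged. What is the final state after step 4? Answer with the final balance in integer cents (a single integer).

(re-executing from step 1 with the substitution; state before step 1: balance=722140)
1. pay 169454 -> balance=561062
2. pay 133807 -> balance=433763
3. pay 156956 -> balance=281838
4. pay 143559 -> balance=141548

141548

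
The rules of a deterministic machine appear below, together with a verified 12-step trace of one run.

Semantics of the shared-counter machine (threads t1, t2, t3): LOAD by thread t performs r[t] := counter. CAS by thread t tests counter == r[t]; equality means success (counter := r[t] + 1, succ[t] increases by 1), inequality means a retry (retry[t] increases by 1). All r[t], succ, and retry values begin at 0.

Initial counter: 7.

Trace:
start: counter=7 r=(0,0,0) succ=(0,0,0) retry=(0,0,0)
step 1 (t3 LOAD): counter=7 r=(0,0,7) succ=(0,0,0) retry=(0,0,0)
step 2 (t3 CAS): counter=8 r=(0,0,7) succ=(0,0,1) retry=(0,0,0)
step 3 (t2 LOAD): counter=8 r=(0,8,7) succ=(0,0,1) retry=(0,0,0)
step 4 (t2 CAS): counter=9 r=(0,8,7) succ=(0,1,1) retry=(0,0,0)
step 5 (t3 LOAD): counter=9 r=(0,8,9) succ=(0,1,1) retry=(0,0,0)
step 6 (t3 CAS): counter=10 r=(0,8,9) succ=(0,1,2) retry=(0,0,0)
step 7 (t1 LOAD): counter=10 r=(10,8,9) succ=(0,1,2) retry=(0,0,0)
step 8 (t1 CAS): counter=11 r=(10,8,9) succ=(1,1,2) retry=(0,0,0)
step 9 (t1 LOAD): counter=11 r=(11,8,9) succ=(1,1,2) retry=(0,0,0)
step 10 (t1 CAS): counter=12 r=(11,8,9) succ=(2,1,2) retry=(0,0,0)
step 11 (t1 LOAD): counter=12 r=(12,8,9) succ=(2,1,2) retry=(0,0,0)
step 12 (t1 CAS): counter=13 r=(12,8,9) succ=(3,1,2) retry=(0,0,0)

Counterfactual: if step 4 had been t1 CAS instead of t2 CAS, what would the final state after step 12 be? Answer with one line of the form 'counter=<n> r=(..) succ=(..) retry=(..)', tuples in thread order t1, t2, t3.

(re-executing from step 4 with the substitution; state before step 4: counter=8 r=(0,8,7) succ=(0,0,1) retry=(0,0,0))
step 4 (t1 CAS): counter=8 r=(0,8,7) succ=(0,0,1) retry=(1,0,0)
step 5 (t3 LOAD): counter=8 r=(0,8,8) succ=(0,0,1) retry=(1,0,0)
step 6 (t3 CAS): counter=9 r=(0,8,8) succ=(0,0,2) retry=(1,0,0)
step 7 (t1 LOAD): counter=9 r=(9,8,8) succ=(0,0,2) retry=(1,0,0)
step 8 (t1 CAS): counter=10 r=(9,8,8) succ=(1,0,2) retry=(1,0,0)
step 9 (t1 LOAD): counter=10 r=(10,8,8) succ=(1,0,2) retry=(1,0,0)
step 10 (t1 CAS): counter=11 r=(10,8,8) succ=(2,0,2) retry=(1,0,0)
step 11 (t1 LOAD): counter=11 r=(11,8,8) succ=(2,0,2) retry=(1,0,0)
step 12 (t1 CAS): counter=12 r=(11,8,8) succ=(3,0,2) retry=(1,0,0)

counter=12 r=(11,8,8) succ=(3,0,2) retry=(1,0,0)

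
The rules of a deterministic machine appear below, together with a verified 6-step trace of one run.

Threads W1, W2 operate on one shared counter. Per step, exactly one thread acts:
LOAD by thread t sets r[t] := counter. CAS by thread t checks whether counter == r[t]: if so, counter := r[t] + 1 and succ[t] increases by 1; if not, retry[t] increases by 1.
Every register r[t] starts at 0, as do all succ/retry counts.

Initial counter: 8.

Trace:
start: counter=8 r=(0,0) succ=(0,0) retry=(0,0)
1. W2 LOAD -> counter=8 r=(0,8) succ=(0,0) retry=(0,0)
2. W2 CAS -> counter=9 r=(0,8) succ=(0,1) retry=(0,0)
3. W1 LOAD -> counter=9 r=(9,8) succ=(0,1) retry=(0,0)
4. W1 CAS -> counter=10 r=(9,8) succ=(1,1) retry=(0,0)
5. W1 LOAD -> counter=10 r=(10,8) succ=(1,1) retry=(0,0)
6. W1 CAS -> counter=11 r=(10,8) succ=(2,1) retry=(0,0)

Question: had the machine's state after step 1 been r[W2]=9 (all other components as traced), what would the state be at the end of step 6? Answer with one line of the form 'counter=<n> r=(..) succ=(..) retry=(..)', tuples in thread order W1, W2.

state after step 1 := counter=8 r=(0,9) succ=(0,0) retry=(0,0)
2. W2 CAS -> counter=8 r=(0,9) succ=(0,0) retry=(0,1)
3. W1 LOAD -> counter=8 r=(8,9) succ=(0,0) retry=(0,1)
4. W1 CAS -> counter=9 r=(8,9) succ=(1,0) retry=(0,1)
5. W1 LOAD -> counter=9 r=(9,9) succ=(1,0) retry=(0,1)
6. W1 CAS -> counter=10 r=(9,9) succ=(2,0) retry=(0,1)

counter=10 r=(9,9) succ=(2,0) retry=(0,1)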